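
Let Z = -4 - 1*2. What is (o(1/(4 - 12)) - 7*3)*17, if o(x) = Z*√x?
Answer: -357 - 51*I*√2/2 ≈ -357.0 - 36.062*I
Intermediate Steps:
Z = -6 (Z = -4 - 2 = -6)
o(x) = -6*√x
(o(1/(4 - 12)) - 7*3)*17 = (-6*I*√2/4 - 7*3)*17 = (-6*I*√2/4 - 21)*17 = (-3*I*√2/2 - 21)*17 = (-21 - 3*I*√2/2)*17 = -357 - 51*I*√2/2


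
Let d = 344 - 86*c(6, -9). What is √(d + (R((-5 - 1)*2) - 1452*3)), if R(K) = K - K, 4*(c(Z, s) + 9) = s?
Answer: I*√12178/2 ≈ 55.177*I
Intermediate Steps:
c(Z, s) = -9 + s/4
R(K) = 0
d = 2623/2 (d = 344 - 86*(-9 + (¼)*(-9)) = 344 - 86*(-9 - 9/4) = 344 - 86*(-45/4) = 344 + 1935/2 = 2623/2 ≈ 1311.5)
√(d + (R((-5 - 1)*2) - 1452*3)) = √(2623/2 + (0 - 1452*3)) = √(2623/2 + (0 - 121*36)) = √(2623/2 + (0 - 4356)) = √(2623/2 - 4356) = √(-6089/2) = I*√12178/2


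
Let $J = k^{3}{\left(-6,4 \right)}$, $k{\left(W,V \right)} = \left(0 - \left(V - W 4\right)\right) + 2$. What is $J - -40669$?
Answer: $23093$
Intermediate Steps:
$k{\left(W,V \right)} = 2 - V + 4 W$ ($k{\left(W,V \right)} = \left(0 - \left(V - 4 W\right)\right) + 2 = \left(- V + 4 W\right) + 2 = 2 - V + 4 W$)
$J = -17576$ ($J = \left(2 - 4 + 4 \left(-6\right)\right)^{3} = \left(2 - 4 - 24\right)^{3} = \left(-26\right)^{3} = -17576$)
$J - -40669 = -17576 - -40669 = -17576 + 40669 = 23093$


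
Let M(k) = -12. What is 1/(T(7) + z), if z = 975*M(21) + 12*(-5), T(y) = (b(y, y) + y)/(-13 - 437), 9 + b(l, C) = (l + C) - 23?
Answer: -450/5291989 ≈ -8.5034e-5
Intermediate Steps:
b(l, C) = -32 + C + l (b(l, C) = -9 + ((l + C) - 23) = -9 + ((C + l) - 23) = -9 + (-23 + C + l) = -32 + C + l)
T(y) = 16/225 - y/150 (T(y) = ((-32 + y + y) + y)/(-13 - 437) = ((-32 + 2*y) + y)/(-450) = (-32 + 3*y)*(-1/450) = 16/225 - y/150)
z = -11760 (z = 975*(-12) + 12*(-5) = -11700 - 60 = -11760)
1/(T(7) + z) = 1/((16/225 - 1/150*7) - 11760) = 1/((16/225 - 7/150) - 11760) = 1/(11/450 - 11760) = 1/(-5291989/450) = -450/5291989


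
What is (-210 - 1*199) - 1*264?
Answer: -673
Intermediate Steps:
(-210 - 1*199) - 1*264 = (-210 - 199) - 264 = -409 - 264 = -673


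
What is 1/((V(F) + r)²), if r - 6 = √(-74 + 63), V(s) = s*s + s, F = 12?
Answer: (162 + I*√11)⁻² ≈ 3.8056e-5 - 1.5589e-6*I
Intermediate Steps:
V(s) = s + s² (V(s) = s² + s = s + s²)
r = 6 + I*√11 (r = 6 + √(-74 + 63) = 6 + √(-11) = 6 + I*√11 ≈ 6.0 + 3.3166*I)
1/((V(F) + r)²) = 1/((12*(1 + 12) + (6 + I*√11))²) = 1/((12*13 + (6 + I*√11))²) = 1/((156 + (6 + I*√11))²) = 1/((162 + I*√11)²) = (162 + I*√11)⁻²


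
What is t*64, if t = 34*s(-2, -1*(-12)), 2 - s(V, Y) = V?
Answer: 8704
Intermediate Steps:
s(V, Y) = 2 - V
t = 136 (t = 34*(2 - 1*(-2)) = 34*(2 + 2) = 34*4 = 136)
t*64 = 136*64 = 8704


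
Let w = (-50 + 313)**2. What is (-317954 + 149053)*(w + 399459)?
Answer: -79151737828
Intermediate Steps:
w = 69169 (w = 263**2 = 69169)
(-317954 + 149053)*(w + 399459) = (-317954 + 149053)*(69169 + 399459) = -168901*468628 = -79151737828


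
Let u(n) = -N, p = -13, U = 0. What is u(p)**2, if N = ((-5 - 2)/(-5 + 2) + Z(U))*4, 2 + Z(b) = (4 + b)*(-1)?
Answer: 1936/9 ≈ 215.11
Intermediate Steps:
Z(b) = -6 - b (Z(b) = -2 + (4 + b)*(-1) = -2 + (-4 - b) = -6 - b)
N = -44/3 (N = ((-5 - 2)/(-5 + 2) + (-6 - 1*0))*4 = (-7/(-3) + (-6 + 0))*4 = (-7*(-1/3) - 6)*4 = (7/3 - 6)*4 = -11/3*4 = -44/3 ≈ -14.667)
u(n) = 44/3 (u(n) = -1*(-44/3) = 44/3)
u(p)**2 = (44/3)**2 = 1936/9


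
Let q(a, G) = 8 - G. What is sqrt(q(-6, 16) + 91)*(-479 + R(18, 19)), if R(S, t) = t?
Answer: -460*sqrt(83) ≈ -4190.8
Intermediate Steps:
sqrt(q(-6, 16) + 91)*(-479 + R(18, 19)) = sqrt((8 - 1*16) + 91)*(-479 + 19) = sqrt((8 - 16) + 91)*(-460) = sqrt(-8 + 91)*(-460) = sqrt(83)*(-460) = -460*sqrt(83)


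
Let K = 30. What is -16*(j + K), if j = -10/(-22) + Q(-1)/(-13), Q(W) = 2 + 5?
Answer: -68448/143 ≈ -478.66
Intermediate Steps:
Q(W) = 7
j = -12/143 (j = -10/(-22) + 7/(-13) = -10*(-1/22) + 7*(-1/13) = 5/11 - 7/13 = -12/143 ≈ -0.083916)
-16*(j + K) = -16*(-12/143 + 30) = -16*4278/143 = -68448/143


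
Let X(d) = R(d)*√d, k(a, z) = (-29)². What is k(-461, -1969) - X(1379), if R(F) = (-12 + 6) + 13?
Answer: 841 - 7*√1379 ≈ 581.06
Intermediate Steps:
k(a, z) = 841
R(F) = 7 (R(F) = -6 + 13 = 7)
X(d) = 7*√d
k(-461, -1969) - X(1379) = 841 - 7*√1379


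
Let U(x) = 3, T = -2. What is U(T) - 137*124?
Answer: -16985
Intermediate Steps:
U(T) - 137*124 = 3 - 137*124 = 3 - 16988 = -16985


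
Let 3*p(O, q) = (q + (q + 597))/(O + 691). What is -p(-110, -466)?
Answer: 335/1743 ≈ 0.19220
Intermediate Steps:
p(O, q) = (597 + 2*q)/(3*(691 + O)) (p(O, q) = ((q + (q + 597))/(O + 691))/3 = ((q + (597 + q))/(691 + O))/3 = ((597 + 2*q)/(691 + O))/3 = (597 + 2*q)/(3*(691 + O)))
-p(-110, -466) = -(597 + 2*(-466))/(3*(691 - 110)) = -(597 - 932)/(3*581) = -(-335)/(3*581) = -1*(-335/1743) = 335/1743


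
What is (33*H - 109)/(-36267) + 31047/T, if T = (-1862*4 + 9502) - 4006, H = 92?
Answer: -1131695053/70793184 ≈ -15.986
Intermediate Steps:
T = -1952 (T = (-7448 + 9502) - 4006 = 2054 - 4006 = -1952)
(33*H - 109)/(-36267) + 31047/T = (33*92 - 109)/(-36267) + 31047/(-1952) = (3036 - 109)*(-1/36267) + 31047*(-1/1952) = 2927*(-1/36267) - 31047/1952 = -2927/36267 - 31047/1952 = -1131695053/70793184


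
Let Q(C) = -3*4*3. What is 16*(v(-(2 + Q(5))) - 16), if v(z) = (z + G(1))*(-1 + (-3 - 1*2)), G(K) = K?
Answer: -3616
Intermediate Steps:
Q(C) = -36 (Q(C) = -12*3 = -36)
v(z) = -6 - 6*z (v(z) = (z + 1)*(-1 + (-3 - 1*2)) = (1 + z)*(-1 + (-3 - 2)) = (1 + z)*(-1 - 5) = (1 + z)*(-6) = -6 - 6*z)
16*(v(-(2 + Q(5))) - 16) = 16*((-6 - (-6)*(2 - 36)) - 16) = 16*((-6 - (-6)*(-34)) - 16) = 16*((-6 - 6*34) - 16) = 16*((-6 - 204) - 16) = 16*(-210 - 16) = 16*(-226) = -3616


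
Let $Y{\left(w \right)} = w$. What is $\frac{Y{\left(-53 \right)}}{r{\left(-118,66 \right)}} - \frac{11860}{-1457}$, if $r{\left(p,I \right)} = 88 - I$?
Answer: $\frac{183699}{32054} \approx 5.7309$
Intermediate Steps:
$\frac{Y{\left(-53 \right)}}{r{\left(-118,66 \right)}} - \frac{11860}{-1457} = - \frac{53}{88 - 66} - \frac{11860}{-1457} = - \frac{53}{88 - 66} - - \frac{11860}{1457} = - \frac{53}{22} + \frac{11860}{1457} = \frac{183699}{32054}$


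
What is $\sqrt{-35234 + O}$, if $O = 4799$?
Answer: $i \sqrt{30435} \approx 174.46 i$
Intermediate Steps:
$\sqrt{-35234 + O} = \sqrt{-35234 + 4799} = \sqrt{-30435} = i \sqrt{30435}$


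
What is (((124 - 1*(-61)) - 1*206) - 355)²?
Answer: 141376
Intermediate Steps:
(((124 - 1*(-61)) - 1*206) - 355)² = (((124 + 61) - 206) - 355)² = ((185 - 206) - 355)² = (-21 - 355)² = (-376)² = 141376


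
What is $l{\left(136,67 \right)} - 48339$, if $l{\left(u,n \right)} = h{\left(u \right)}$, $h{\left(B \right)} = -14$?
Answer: $-48353$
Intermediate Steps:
$l{\left(u,n \right)} = -14$
$l{\left(136,67 \right)} - 48339 = -14 - 48339 = -48353$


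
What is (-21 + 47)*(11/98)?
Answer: 143/49 ≈ 2.9184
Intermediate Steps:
(-21 + 47)*(11/98) = 26*(11*(1/98)) = 26*(11/98) = 143/49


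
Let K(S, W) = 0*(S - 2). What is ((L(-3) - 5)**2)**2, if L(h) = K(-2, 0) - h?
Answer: 16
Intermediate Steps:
K(S, W) = 0 (K(S, W) = 0*(-2 + S) = 0)
L(h) = -h (L(h) = 0 - h = -h)
((L(-3) - 5)**2)**2 = ((-1*(-3) - 5)**2)**2 = ((3 - 5)**2)**2 = ((-2)**2)**2 = 4**2 = 16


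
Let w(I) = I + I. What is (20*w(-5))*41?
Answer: -8200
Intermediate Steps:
w(I) = 2*I
(20*w(-5))*41 = (20*(2*(-5)))*41 = (20*(-10))*41 = -200*41 = -8200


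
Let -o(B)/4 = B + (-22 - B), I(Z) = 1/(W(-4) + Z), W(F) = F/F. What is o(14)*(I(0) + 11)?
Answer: 1056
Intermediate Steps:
W(F) = 1
I(Z) = 1/(1 + Z)
o(B) = 88 (o(B) = -4*(B + (-22 - B)) = -4*(-22) = 88)
o(14)*(I(0) + 11) = 88*(1/(1 + 0) + 11) = 88*(1/1 + 11) = 88*(1 + 11) = 88*12 = 1056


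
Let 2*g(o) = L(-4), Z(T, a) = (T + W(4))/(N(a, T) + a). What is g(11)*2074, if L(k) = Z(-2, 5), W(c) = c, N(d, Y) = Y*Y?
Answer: 2074/9 ≈ 230.44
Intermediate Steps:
N(d, Y) = Y**2
Z(T, a) = (4 + T)/(a + T**2) (Z(T, a) = (T + 4)/(T**2 + a) = (4 + T)/(a + T**2))
L(k) = 2/9 (L(k) = (4 - 2)/(5 + (-2)**2) = 2/(5 + 4) = 2/9)
g(o) = 1/9 (g(o) = (1/2)*(2/9) = 1/9)
g(11)*2074 = (1/9)*2074 = 2074/9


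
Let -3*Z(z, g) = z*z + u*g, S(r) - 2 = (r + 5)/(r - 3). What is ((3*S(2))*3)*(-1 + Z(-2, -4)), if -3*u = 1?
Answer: 125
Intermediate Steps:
u = -1/3 (u = -1/3*1 = -1/3 ≈ -0.33333)
S(r) = 2 + (5 + r)/(-3 + r) (S(r) = 2 + (r + 5)/(r - 3) = 2 + (5 + r)/(-3 + r))
Z(z, g) = -z**2/3 + g/9 (Z(z, g) = -(z*z - g/3)/3 = -(z**2 - g/3)/3 = -z**2/3 + g/9)
((3*S(2))*3)*(-1 + Z(-2, -4)) = ((3*((-1 + 3*2)/(-3 + 2)))*3)*(-1 + (-1/3*(-2)**2 + (1/9)*(-4))) = ((3*((-1 + 6)/(-1)))*3)*(-1 + (-1/3*4 - 4/9)) = ((3*(-1*5))*3)*(-1 + (-4/3 - 4/9)) = ((3*(-5))*3)*(-1 - 16/9) = -15*3*(-25/9) = -45*(-25/9) = 125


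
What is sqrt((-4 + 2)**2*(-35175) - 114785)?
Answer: I*sqrt(255485) ≈ 505.46*I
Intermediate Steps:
sqrt((-4 + 2)**2*(-35175) - 114785) = sqrt((-2)**2*(-35175) - 114785) = sqrt(4*(-35175) - 114785) = sqrt(-140700 - 114785) = sqrt(-255485) = I*sqrt(255485)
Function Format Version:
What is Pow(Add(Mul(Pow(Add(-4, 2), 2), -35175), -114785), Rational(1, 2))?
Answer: Mul(I, Pow(255485, Rational(1, 2))) ≈ Mul(505.46, I)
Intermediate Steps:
Pow(Add(Mul(Pow(Add(-4, 2), 2), -35175), -114785), Rational(1, 2)) = Pow(Add(Mul(Pow(-2, 2), -35175), -114785), Rational(1, 2)) = Pow(Add(Mul(4, -35175), -114785), Rational(1, 2)) = Pow(Add(-140700, -114785), Rational(1, 2)) = Pow(-255485, Rational(1, 2)) = Mul(I, Pow(255485, Rational(1, 2)))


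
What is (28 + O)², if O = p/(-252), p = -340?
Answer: 3418801/3969 ≈ 861.38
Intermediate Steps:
O = 85/63 (O = -340/(-252) = -340*(-1/252) = 85/63 ≈ 1.3492)
(28 + O)² = (28 + 85/63)² = (1849/63)² = 3418801/3969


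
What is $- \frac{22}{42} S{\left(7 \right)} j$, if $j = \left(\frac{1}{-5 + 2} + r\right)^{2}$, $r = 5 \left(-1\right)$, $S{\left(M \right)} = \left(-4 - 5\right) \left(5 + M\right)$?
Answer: $\frac{11264}{7} \approx 1609.1$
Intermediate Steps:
$S{\left(M \right)} = -45 - 9 M$ ($S{\left(M \right)} = - 9 \left(5 + M\right) = -45 - 9 M$)
$r = -5$
$j = \frac{256}{9}$ ($j = \left(\frac{1}{-5 + 2} - 5\right)^{2} = \left(\frac{1}{-3} - 5\right)^{2} = \left(- \frac{1}{3} - 5\right)^{2} = \left(- \frac{16}{3}\right)^{2} = \frac{256}{9} \approx 28.444$)
$- \frac{22}{42} S{\left(7 \right)} j = - \frac{22}{42} \left(-45 - 63\right) \frac{256}{9} = \left(-22\right) \frac{1}{42} \left(-45 - 63\right) \frac{256}{9} = \left(- \frac{11}{21}\right) \left(-108\right) \frac{256}{9} = \frac{396}{7} \cdot \frac{256}{9} = \frac{11264}{7}$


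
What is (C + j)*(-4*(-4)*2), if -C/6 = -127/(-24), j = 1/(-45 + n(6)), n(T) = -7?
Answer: -13216/13 ≈ -1016.6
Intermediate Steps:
j = -1/52 (j = 1/(-45 - 7) = 1/(-52) = -1/52 ≈ -0.019231)
C = -127/4 (C = -(-762)/(-24) = -(-762)*(-1)/24 = -6*127/24 = -127/4 ≈ -31.750)
(C + j)*(-4*(-4)*2) = (-127/4 - 1/52)*(-4*(-4)*2) = -6608*2/13 = -413/13*32 = -13216/13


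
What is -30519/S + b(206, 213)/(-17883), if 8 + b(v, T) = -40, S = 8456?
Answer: -181788463/50406216 ≈ -3.6065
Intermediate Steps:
b(v, T) = -48 (b(v, T) = -8 - 40 = -48)
-30519/S + b(206, 213)/(-17883) = -30519/8456 - 48/(-17883) = -30519*1/8456 - 48*(-1/17883) = -30519/8456 + 16/5961 = -181788463/50406216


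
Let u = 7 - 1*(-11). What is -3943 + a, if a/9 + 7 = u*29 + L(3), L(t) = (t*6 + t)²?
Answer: 4661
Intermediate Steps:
L(t) = 49*t² (L(t) = (6*t + t)² = (7*t)² = 49*t²)
u = 18 (u = 7 + 11 = 18)
a = 8604 (a = -63 + 9*(18*29 + 49*3²) = -63 + 9*(522 + 49*9) = -63 + 9*(522 + 441) = -63 + 9*963 = -63 + 8667 = 8604)
-3943 + a = -3943 + 8604 = 4661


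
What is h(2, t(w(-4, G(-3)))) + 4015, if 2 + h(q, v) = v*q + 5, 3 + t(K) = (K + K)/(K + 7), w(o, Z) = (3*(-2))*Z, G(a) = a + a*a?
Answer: 116492/29 ≈ 4017.0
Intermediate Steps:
G(a) = a + a²
w(o, Z) = -6*Z
t(K) = -3 + 2*K/(7 + K) (t(K) = -3 + (K + K)/(K + 7) = -3 + (2*K)/(7 + K) = -3 + 2*K/(7 + K))
h(q, v) = 3 + q*v (h(q, v) = -2 + (v*q + 5) = -2 + (q*v + 5) = -2 + (5 + q*v) = 3 + q*v)
h(2, t(w(-4, G(-3)))) + 4015 = (3 + 2*((-21 - (-6)*(-3*(1 - 3)))/(7 - (-18)*(1 - 3)))) + 4015 = (3 + 2*((-21 - (-6)*(-3*(-2)))/(7 - (-18)*(-2)))) + 4015 = (3 + 2*((-21 - (-6)*6)/(7 - 6*6))) + 4015 = (3 + 2*((-21 - 1*(-36))/(7 - 36))) + 4015 = (3 + 2*((-21 + 36)/(-29))) + 4015 = (3 + 2*(-1/29*15)) + 4015 = (3 + 2*(-15/29)) + 4015 = (3 - 30/29) + 4015 = 57/29 + 4015 = 116492/29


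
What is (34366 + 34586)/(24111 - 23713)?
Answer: 34476/199 ≈ 173.25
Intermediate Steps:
(34366 + 34586)/(24111 - 23713) = 68952/398 = 68952*(1/398) = 34476/199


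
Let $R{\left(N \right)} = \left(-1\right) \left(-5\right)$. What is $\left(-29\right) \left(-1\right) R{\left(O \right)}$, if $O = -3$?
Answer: $145$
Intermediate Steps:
$R{\left(N \right)} = 5$
$\left(-29\right) \left(-1\right) R{\left(O \right)} = \left(-29\right) \left(-1\right) 5 = 29 \cdot 5 = 145$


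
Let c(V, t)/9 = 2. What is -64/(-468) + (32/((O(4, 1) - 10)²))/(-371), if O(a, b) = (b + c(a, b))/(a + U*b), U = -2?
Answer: -9040/43407 ≈ -0.20826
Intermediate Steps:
c(V, t) = 18 (c(V, t) = 9*2 = 18)
O(a, b) = (18 + b)/(a - 2*b) (O(a, b) = (b + 18)/(a - 2*b) = (18 + b)/(a - 2*b))
-64/(-468) + (32/((O(4, 1) - 10)²))/(-371) = -64/(-468) + (32/(((18 + 1)/(4 - 2*1) - 10)²))/(-371) = -64*(-1/468) + (32/((19/(4 - 2) - 10)²))*(-1/371) = 16/117 + (32/((19/2 - 10)²))*(-1/371) = 16/117 + (32/((-½)²))*(-1/371) = 16/117 + (32/(¼))*(-1/371) = 16/117 + (32*4)*(-1/371) = 16/117 + 128*(-1/371) = 16/117 - 128/371 = -9040/43407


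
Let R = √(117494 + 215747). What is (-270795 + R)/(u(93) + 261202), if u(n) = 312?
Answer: -270795/261514 + √333241/261514 ≈ -1.0333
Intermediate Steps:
R = √333241 ≈ 577.27
(-270795 + R)/(u(93) + 261202) = (-270795 + √333241)/(312 + 261202) = (-270795 + √333241)/261514 = (-270795 + √333241)*(1/261514) = -270795/261514 + √333241/261514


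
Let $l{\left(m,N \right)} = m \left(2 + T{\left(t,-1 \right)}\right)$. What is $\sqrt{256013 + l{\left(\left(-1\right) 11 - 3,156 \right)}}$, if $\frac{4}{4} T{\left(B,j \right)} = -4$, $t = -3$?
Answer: $9 \sqrt{3161} \approx 506.0$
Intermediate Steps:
$T{\left(B,j \right)} = -4$
$l{\left(m,N \right)} = - 2 m$ ($l{\left(m,N \right)} = m \left(2 - 4\right) = m \left(-2\right) = - 2 m$)
$\sqrt{256013 + l{\left(\left(-1\right) 11 - 3,156 \right)}} = \sqrt{256013 - 2 \left(\left(-1\right) 11 - 3\right)} = \sqrt{256013 - 2 \left(-11 + \left(-6 + 3\right)\right)} = \sqrt{256013 - 2 \left(-11 - 3\right)} = \sqrt{256013 - -28} = \sqrt{256013 + 28} = \sqrt{256041} = 9 \sqrt{3161}$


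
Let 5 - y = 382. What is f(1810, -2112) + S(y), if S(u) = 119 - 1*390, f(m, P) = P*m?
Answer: -3822991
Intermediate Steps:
y = -377 (y = 5 - 1*382 = 5 - 382 = -377)
S(u) = -271 (S(u) = 119 - 390 = -271)
f(1810, -2112) + S(y) = -2112*1810 - 271 = -3822720 - 271 = -3822991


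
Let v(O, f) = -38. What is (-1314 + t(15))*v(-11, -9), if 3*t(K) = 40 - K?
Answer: 148846/3 ≈ 49615.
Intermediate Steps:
t(K) = 40/3 - K/3 (t(K) = (40 - K)/3 = 40/3 - K/3)
(-1314 + t(15))*v(-11, -9) = (-1314 + (40/3 - ⅓*15))*(-38) = (-1314 + (40/3 - 5))*(-38) = (-1314 + 25/3)*(-38) = -3917/3*(-38) = 148846/3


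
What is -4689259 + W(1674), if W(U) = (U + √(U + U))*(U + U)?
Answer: 915293 + 20088*√93 ≈ 1.1090e+6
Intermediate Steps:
W(U) = 2*U*(U + √2*√U) (W(U) = (U + √(2*U))*(2*U) = (U + √2*√U)*(2*U) = 2*U*(U + √2*√U))
-4689259 + W(1674) = -4689259 + (2*1674² + 2*√2*1674^(3/2)) = -4689259 + (2*2802276 + 2*√2*(5022*√186)) = -4689259 + (5604552 + 20088*√93) = 915293 + 20088*√93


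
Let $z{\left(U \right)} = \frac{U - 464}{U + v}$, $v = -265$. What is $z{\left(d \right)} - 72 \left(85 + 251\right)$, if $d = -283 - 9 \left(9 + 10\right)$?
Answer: $- \frac{17393130}{719} \approx -24191.0$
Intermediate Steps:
$d = -454$ ($d = -283 - 9 \cdot 19 = -283 - 171 = -454$)
$z{\left(U \right)} = \frac{-464 + U}{-265 + U}$ ($z{\left(U \right)} = \frac{U - 464}{U - 265} = \frac{-464 + U}{-265 + U}$)
$z{\left(d \right)} - 72 \left(85 + 251\right) = \frac{-464 - 454}{-265 - 454} - 72 \left(85 + 251\right) = \frac{1}{-719} \left(-918\right) - 72 \cdot 336 = \left(- \frac{1}{719}\right) \left(-918\right) - 24192 = \frac{918}{719} - 24192 = - \frac{17393130}{719}$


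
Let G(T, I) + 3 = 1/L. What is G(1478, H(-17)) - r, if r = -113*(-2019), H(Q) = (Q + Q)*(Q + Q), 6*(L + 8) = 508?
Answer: -52474497/230 ≈ -2.2815e+5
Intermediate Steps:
L = 230/3 (L = -8 + (⅙)*508 = -8 + 254/3 = 230/3 ≈ 76.667)
H(Q) = 4*Q² (H(Q) = (2*Q)*(2*Q) = 4*Q²)
G(T, I) = -687/230 (G(T, I) = -3 + 1/(230/3) = -3 + 3/230 = -687/230)
r = 228147
G(1478, H(-17)) - r = -687/230 - 1*228147 = -687/230 - 228147 = -52474497/230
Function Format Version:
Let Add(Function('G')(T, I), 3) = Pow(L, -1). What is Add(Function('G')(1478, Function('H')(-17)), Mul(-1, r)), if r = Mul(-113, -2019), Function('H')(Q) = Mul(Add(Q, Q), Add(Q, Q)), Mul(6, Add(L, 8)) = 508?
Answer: Rational(-52474497, 230) ≈ -2.2815e+5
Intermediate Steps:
L = Rational(230, 3) (L = Add(-8, Mul(Rational(1, 6), 508)) = Add(-8, Rational(254, 3)) = Rational(230, 3) ≈ 76.667)
Function('H')(Q) = Mul(4, Pow(Q, 2)) (Function('H')(Q) = Mul(Mul(2, Q), Mul(2, Q)) = Mul(4, Pow(Q, 2)))
Function('G')(T, I) = Rational(-687, 230) (Function('G')(T, I) = Add(-3, Pow(Rational(230, 3), -1)) = Add(-3, Rational(3, 230)) = Rational(-687, 230))
r = 228147
Add(Function('G')(1478, Function('H')(-17)), Mul(-1, r)) = Add(Rational(-687, 230), Mul(-1, 228147)) = Add(Rational(-687, 230), -228147) = Rational(-52474497, 230)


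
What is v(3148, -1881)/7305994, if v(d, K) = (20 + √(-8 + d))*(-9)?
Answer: -90/3652997 - 9*√785/3652997 ≈ -9.3666e-5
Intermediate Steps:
v(d, K) = -180 - 9*√(-8 + d)
v(3148, -1881)/7305994 = (-180 - 9*√(-8 + 3148))/7305994 = (-180 - 18*√785)*(1/7305994) = -90/3652997 - 9*√785/3652997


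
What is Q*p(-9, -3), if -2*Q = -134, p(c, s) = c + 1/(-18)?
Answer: -10921/18 ≈ -606.72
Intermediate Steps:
p(c, s) = -1/18 + c (p(c, s) = c - 1/18 = -1/18 + c)
Q = 67 (Q = -½*(-134) = 67)
Q*p(-9, -3) = 67*(-1/18 - 9) = 67*(-163/18) = -10921/18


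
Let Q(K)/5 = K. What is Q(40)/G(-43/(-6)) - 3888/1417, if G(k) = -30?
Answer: -40004/4251 ≈ -9.4105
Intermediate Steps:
Q(K) = 5*K
Q(40)/G(-43/(-6)) - 3888/1417 = (5*40)/(-30) - 3888/1417 = 200*(-1/30) - 3888*1/1417 = -20/3 - 3888/1417 = -40004/4251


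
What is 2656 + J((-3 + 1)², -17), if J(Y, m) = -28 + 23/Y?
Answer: 10535/4 ≈ 2633.8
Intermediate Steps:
2656 + J((-3 + 1)², -17) = 2656 + (-28 + 23/((-3 + 1)²)) = 2656 + (-28 + 23/((-2)²)) = 2656 + (-28 + 23/4) = 2656 - 89/4 = 10535/4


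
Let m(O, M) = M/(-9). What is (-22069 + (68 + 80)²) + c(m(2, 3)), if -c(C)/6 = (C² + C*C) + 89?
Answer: -2101/3 ≈ -700.33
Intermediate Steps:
m(O, M) = -M/9 (m(O, M) = M*(-⅑) = -M/9)
c(C) = -534 - 12*C² (c(C) = -6*((C² + C*C) + 89) = -6*((C² + C²) + 89) = -6*(2*C² + 89) = -6*(89 + 2*C²) = -534 - 12*C²)
(-22069 + (68 + 80)²) + c(m(2, 3)) = (-22069 + (68 + 80)²) + (-534 - 12*(-⅑*3)²) = (-22069 + 148²) + (-534 - 12*(-⅓)²) = (-22069 + 21904) + (-534 - 12*⅑) = -165 + (-534 - 4/3) = -165 - 1606/3 = -2101/3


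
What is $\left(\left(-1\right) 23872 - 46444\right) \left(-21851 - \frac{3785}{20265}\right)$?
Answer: $\frac{6227386063760}{4053} \approx 1.5365 \cdot 10^{9}$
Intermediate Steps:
$\left(\left(-1\right) 23872 - 46444\right) \left(-21851 - \frac{3785}{20265}\right) = \left(-23872 - 46444\right) \left(-21851 - \frac{757}{4053}\right) = - 70316 \left(-21851 - \frac{757}{4053}\right) = \left(-70316\right) \left(- \frac{88562860}{4053}\right) = \frac{6227386063760}{4053}$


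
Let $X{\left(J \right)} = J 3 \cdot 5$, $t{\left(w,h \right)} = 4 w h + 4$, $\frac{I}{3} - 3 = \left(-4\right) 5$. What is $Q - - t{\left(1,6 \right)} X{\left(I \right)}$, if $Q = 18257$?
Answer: $-3163$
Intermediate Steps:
$I = -51$ ($I = 9 + 3 \left(\left(-4\right) 5\right) = 9 + 3 \left(-20\right) = 9 - 60 = -51$)
$t{\left(w,h \right)} = 4 + 4 h w$ ($t{\left(w,h \right)} = 4 h w + 4 = 4 + 4 h w$)
$X{\left(J \right)} = 15 J$ ($X{\left(J \right)} = 3 J 5 = 15 J$)
$Q - - t{\left(1,6 \right)} X{\left(I \right)} = 18257 - - \left(4 + 4 \cdot 6 \cdot 1\right) 15 \left(-51\right) = 18257 - - \left(4 + 24\right) \left(-765\right) = 18257 - - 28 \left(-765\right) = 18257 - \left(-1\right) \left(-21420\right) = 18257 - 21420 = -3163$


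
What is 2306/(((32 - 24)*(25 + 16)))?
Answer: 1153/164 ≈ 7.0305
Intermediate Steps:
2306/(((32 - 24)*(25 + 16))) = 2306/((8*41)) = 2306/328 = 2306*(1/328) = 1153/164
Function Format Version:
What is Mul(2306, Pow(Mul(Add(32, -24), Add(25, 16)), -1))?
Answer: Rational(1153, 164) ≈ 7.0305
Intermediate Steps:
Mul(2306, Pow(Mul(Add(32, -24), Add(25, 16)), -1)) = Mul(2306, Pow(Mul(8, 41), -1)) = Mul(2306, Pow(328, -1)) = Mul(2306, Rational(1, 328)) = Rational(1153, 164)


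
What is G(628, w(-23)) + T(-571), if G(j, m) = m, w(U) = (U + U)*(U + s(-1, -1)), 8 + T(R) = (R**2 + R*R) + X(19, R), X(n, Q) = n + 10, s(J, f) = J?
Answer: 653207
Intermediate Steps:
X(n, Q) = 10 + n
T(R) = 21 + 2*R**2 (T(R) = -8 + ((R**2 + R*R) + (10 + 19)) = -8 + ((R**2 + R**2) + 29) = -8 + (2*R**2 + 29) = -8 + (29 + 2*R**2) = 21 + 2*R**2)
w(U) = 2*U*(-1 + U) (w(U) = (U + U)*(U - 1) = (2*U)*(-1 + U) = 2*U*(-1 + U))
G(628, w(-23)) + T(-571) = 2*(-23)*(-1 - 23) + (21 + 2*(-571)**2) = 2*(-23)*(-24) + (21 + 2*326041) = 1104 + (21 + 652082) = 1104 + 652103 = 653207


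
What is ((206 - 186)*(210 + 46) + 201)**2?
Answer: 28313041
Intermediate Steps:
((206 - 186)*(210 + 46) + 201)**2 = (20*256 + 201)**2 = (5120 + 201)**2 = 5321**2 = 28313041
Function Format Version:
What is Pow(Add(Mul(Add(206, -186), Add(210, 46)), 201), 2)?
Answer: 28313041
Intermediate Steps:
Pow(Add(Mul(Add(206, -186), Add(210, 46)), 201), 2) = Pow(Add(Mul(20, 256), 201), 2) = Pow(Add(5120, 201), 2) = Pow(5321, 2) = 28313041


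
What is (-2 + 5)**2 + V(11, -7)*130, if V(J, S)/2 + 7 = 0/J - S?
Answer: 9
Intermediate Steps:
V(J, S) = -14 - 2*S (V(J, S) = -14 + 2*(0/J - S) = -14 + 2*(0 - S) = -14 + 2*(-S) = -14 - 2*S)
(-2 + 5)**2 + V(11, -7)*130 = (-2 + 5)**2 + (-14 - 2*(-7))*130 = 3**2 + (-14 + 14)*130 = 9 + 0*130 = 9 + 0 = 9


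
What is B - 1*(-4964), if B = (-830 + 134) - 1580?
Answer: 2688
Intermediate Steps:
B = -2276 (B = -696 - 1580 = -2276)
B - 1*(-4964) = -2276 - 1*(-4964) = -2276 + 4964 = 2688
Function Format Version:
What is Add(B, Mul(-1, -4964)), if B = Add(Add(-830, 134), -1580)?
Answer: 2688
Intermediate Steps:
B = -2276 (B = Add(-696, -1580) = -2276)
Add(B, Mul(-1, -4964)) = Add(-2276, Mul(-1, -4964)) = Add(-2276, 4964) = 2688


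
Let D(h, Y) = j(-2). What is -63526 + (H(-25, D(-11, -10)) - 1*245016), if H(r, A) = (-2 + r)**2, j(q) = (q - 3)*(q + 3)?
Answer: -307813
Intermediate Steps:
j(q) = (-3 + q)*(3 + q)
D(h, Y) = -5 (D(h, Y) = -9 + (-2)**2 = -9 + 4 = -5)
-63526 + (H(-25, D(-11, -10)) - 1*245016) = -63526 + ((-2 - 25)**2 - 1*245016) = -63526 + ((-27)**2 - 245016) = -63526 + (729 - 245016) = -63526 - 244287 = -307813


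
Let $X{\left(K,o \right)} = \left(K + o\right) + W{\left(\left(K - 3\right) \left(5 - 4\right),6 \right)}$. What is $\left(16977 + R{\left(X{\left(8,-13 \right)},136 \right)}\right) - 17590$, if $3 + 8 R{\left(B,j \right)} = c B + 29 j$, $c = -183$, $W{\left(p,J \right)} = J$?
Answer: $- \frac{573}{4} \approx -143.25$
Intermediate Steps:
$X{\left(K,o \right)} = 6 + K + o$ ($X{\left(K,o \right)} = \left(K + o\right) + 6 = 6 + K + o$)
$R{\left(B,j \right)} = - \frac{3}{8} - \frac{183 B}{8} + \frac{29 j}{8}$ ($R{\left(B,j \right)} = - \frac{3}{8} + \frac{- 183 B + 29 j}{8} = - \frac{3}{8} - \left(- \frac{29 j}{8} + \frac{183 B}{8}\right) = - \frac{3}{8} - \frac{183 B}{8} + \frac{29 j}{8}$)
$\left(16977 + R{\left(X{\left(8,-13 \right)},136 \right)}\right) - 17590 = \left(16977 - \left(- \frac{3941}{8} + \frac{183 \left(6 + 8 - 13\right)}{8}\right)\right) - 17590 = \left(16977 - - \frac{1879}{4}\right) - 17590 = \left(16977 + \frac{1879}{4}\right) - 17590 = \frac{69787}{4} - 17590 = - \frac{573}{4}$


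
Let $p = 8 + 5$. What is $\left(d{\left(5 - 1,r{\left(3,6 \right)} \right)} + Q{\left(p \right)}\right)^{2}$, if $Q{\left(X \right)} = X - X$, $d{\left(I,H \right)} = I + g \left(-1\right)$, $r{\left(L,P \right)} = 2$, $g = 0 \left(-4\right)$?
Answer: $16$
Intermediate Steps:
$g = 0$
$d{\left(I,H \right)} = I$ ($d{\left(I,H \right)} = I + 0 \left(-1\right) = I + 0 = I$)
$p = 13$
$Q{\left(X \right)} = 0$
$\left(d{\left(5 - 1,r{\left(3,6 \right)} \right)} + Q{\left(p \right)}\right)^{2} = \left(\left(5 - 1\right) + 0\right)^{2} = \left(4 + 0\right)^{2} = 4^{2} = 16$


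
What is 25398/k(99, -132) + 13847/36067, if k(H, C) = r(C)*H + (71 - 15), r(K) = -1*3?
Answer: -912692539/8692147 ≈ -105.00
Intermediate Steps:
r(K) = -3
k(H, C) = 56 - 3*H (k(H, C) = -3*H + (71 - 15) = -3*H + 56 = 56 - 3*H)
25398/k(99, -132) + 13847/36067 = 25398/(56 - 3*99) + 13847/36067 = 25398/(56 - 297) + 13847*(1/36067) = 25398/(-241) + 13847/36067 = 25398*(-1/241) + 13847/36067 = -25398/241 + 13847/36067 = -912692539/8692147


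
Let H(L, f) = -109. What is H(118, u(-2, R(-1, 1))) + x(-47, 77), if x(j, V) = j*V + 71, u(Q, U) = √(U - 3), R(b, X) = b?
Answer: -3657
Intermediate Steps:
u(Q, U) = √(-3 + U)
x(j, V) = 71 + V*j (x(j, V) = V*j + 71 = 71 + V*j)
H(118, u(-2, R(-1, 1))) + x(-47, 77) = -109 + (71 + 77*(-47)) = -109 + (71 - 3619) = -109 - 3548 = -3657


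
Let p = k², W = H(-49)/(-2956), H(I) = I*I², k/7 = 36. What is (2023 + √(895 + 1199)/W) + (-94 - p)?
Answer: -61575 + 2956*√2094/117649 ≈ -61574.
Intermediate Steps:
k = 252 (k = 7*36 = 252)
H(I) = I³
W = 117649/2956 (W = (-49)³/(-2956) = -117649*(-1/2956) = 117649/2956 ≈ 39.800)
p = 63504 (p = 252² = 63504)
(2023 + √(895 + 1199)/W) + (-94 - p) = (2023 + √(895 + 1199)/(117649/2956)) + (-94 - 1*63504) = (2023 + √2094*(2956/117649)) + (-94 - 63504) = (2023 + 2956*√2094/117649) - 63598 = -61575 + 2956*√2094/117649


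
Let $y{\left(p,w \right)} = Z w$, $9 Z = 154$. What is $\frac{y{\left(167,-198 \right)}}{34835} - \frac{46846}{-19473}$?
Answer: $\frac{1565905886}{678341955} \approx 2.3084$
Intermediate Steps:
$Z = \frac{154}{9}$ ($Z = \frac{1}{9} \cdot 154 = \frac{154}{9} \approx 17.111$)
$y{\left(p,w \right)} = \frac{154 w}{9}$
$\frac{y{\left(167,-198 \right)}}{34835} - \frac{46846}{-19473} = \frac{\frac{154}{9} \left(-198\right)}{34835} - \frac{46846}{-19473} = \left(-3388\right) \frac{1}{34835} - - \frac{46846}{19473} = - \frac{3388}{34835} + \frac{46846}{19473} = \frac{1565905886}{678341955}$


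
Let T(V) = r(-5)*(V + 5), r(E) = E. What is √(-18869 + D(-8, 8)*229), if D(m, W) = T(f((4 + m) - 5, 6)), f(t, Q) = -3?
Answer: 3*I*√2351 ≈ 145.46*I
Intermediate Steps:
T(V) = -25 - 5*V (T(V) = -5*(V + 5) = -5*(5 + V) = -25 - 5*V)
D(m, W) = -10 (D(m, W) = -25 - 5*(-3) = -25 + 15 = -10)
√(-18869 + D(-8, 8)*229) = √(-18869 - 10*229) = √(-18869 - 2290) = √(-21159) = 3*I*√2351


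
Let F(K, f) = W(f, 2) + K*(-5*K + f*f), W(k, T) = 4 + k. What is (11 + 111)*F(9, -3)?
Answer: -39406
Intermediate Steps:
F(K, f) = 4 + f + K*(f² - 5*K) (F(K, f) = (4 + f) + K*(-5*K + f*f) = (4 + f) + K*(-5*K + f²) = (4 + f) + K*(f² - 5*K) = 4 + f + K*(f² - 5*K))
(11 + 111)*F(9, -3) = (11 + 111)*(4 - 3 - 5*9² + 9*(-3)²) = 122*(4 - 3 - 5*81 + 9*9) = 122*(4 - 3 - 405 + 81) = 122*(-323) = -39406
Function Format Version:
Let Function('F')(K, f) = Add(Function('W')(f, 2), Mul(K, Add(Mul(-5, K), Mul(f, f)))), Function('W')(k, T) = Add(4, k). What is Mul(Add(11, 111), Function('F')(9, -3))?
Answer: -39406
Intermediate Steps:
Function('F')(K, f) = Add(4, f, Mul(K, Add(Pow(f, 2), Mul(-5, K)))) (Function('F')(K, f) = Add(Add(4, f), Mul(K, Add(Mul(-5, K), Mul(f, f)))) = Add(Add(4, f), Mul(K, Add(Mul(-5, K), Pow(f, 2)))) = Add(Add(4, f), Mul(K, Add(Pow(f, 2), Mul(-5, K)))) = Add(4, f, Mul(K, Add(Pow(f, 2), Mul(-5, K)))))
Mul(Add(11, 111), Function('F')(9, -3)) = Mul(Add(11, 111), Add(4, -3, Mul(-5, Pow(9, 2)), Mul(9, Pow(-3, 2)))) = Mul(122, Add(4, -3, Mul(-5, 81), Mul(9, 9))) = Mul(122, Add(4, -3, -405, 81)) = Mul(122, -323) = -39406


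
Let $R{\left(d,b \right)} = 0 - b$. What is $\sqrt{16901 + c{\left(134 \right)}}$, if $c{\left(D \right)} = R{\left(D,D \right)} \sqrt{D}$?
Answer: $\sqrt{16901 - 134 \sqrt{134}} \approx 123.89$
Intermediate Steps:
$R{\left(d,b \right)} = - b$
$c{\left(D \right)} = - D^{\frac{3}{2}}$ ($c{\left(D \right)} = - D \sqrt{D} = - D^{\frac{3}{2}}$)
$\sqrt{16901 + c{\left(134 \right)}} = \sqrt{16901 - 134^{\frac{3}{2}}} = \sqrt{16901 - 134 \sqrt{134}}$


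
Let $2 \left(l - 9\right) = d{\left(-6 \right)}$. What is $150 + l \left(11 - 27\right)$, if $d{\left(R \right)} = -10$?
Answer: $86$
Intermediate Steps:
$l = 4$ ($l = 9 + \frac{1}{2} \left(-10\right) = 9 - 5 = 4$)
$150 + l \left(11 - 27\right) = 150 + 4 \left(11 - 27\right) = 150 + 4 \left(-16\right) = 150 - 64 = 86$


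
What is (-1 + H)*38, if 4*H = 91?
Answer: 1653/2 ≈ 826.50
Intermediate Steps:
H = 91/4 (H = (¼)*91 = 91/4 ≈ 22.750)
(-1 + H)*38 = (-1 + 91/4)*38 = (87/4)*38 = 1653/2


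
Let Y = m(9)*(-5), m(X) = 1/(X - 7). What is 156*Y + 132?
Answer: -258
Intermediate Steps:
m(X) = 1/(-7 + X)
Y = -5/2 (Y = -5/(-7 + 9) = -5/2 ≈ -2.5000)
156*Y + 132 = 156*(-5/2) + 132 = -390 + 132 = -258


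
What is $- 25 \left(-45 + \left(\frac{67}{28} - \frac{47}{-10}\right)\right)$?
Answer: $\frac{26535}{28} \approx 947.68$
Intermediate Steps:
$- 25 \left(-45 + \left(\frac{67}{28} - \frac{47}{-10}\right)\right) = - 25 \left(-45 + \left(67 \cdot \frac{1}{28} - - \frac{47}{10}\right)\right) = - 25 \left(-45 + \left(\frac{67}{28} + \frac{47}{10}\right)\right) = - 25 \left(-45 + \frac{993}{140}\right) = \left(-25\right) \left(- \frac{5307}{140}\right) = \frac{26535}{28}$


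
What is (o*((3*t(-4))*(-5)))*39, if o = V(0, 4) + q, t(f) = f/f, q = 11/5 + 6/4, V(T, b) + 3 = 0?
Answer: -819/2 ≈ -409.50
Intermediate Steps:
V(T, b) = -3 (V(T, b) = -3 + 0 = -3)
q = 37/10 (q = 11*(⅕) + 6*(¼) = 11/5 + 3/2 = 37/10 ≈ 3.7000)
t(f) = 1
o = 7/10 (o = -3 + 37/10 = 7/10 ≈ 0.70000)
(o*((3*t(-4))*(-5)))*39 = (7*((3*1)*(-5))/10)*39 = (7*(3*(-5))/10)*39 = ((7/10)*(-15))*39 = -21/2*39 = -819/2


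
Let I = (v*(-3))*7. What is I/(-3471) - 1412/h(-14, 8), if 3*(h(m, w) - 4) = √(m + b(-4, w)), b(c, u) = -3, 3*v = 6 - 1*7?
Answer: (-7*√17 + 14703240*I)/(3471*(√17 - 12*I)) ≈ -315.73 + 108.48*I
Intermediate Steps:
v = -⅓ (v = (6 - 1*7)/3 = (6 - 7)/3 = (⅓)*(-1) = -⅓ ≈ -0.33333)
I = 7 (I = -⅓*(-3)*7 = 1*7 = 7)
h(m, w) = 4 + √(-3 + m)/3 (h(m, w) = 4 + √(m - 3)/3 = 4 + √(-3 + m)/3)
I/(-3471) - 1412/h(-14, 8) = 7/(-3471) - 1412/(4 + √(-3 - 14)/3) = 7*(-1/3471) - 1412/(4 + √(-17)/3) = -7/3471 - 1412/(4 + (I*√17)/3) = -7/3471 - 1412/(4 + I*√17/3)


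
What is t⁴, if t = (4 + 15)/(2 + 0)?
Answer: 130321/16 ≈ 8145.1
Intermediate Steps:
t = 19/2 ≈ 9.5000
t⁴ = (19/2)⁴ = 130321/16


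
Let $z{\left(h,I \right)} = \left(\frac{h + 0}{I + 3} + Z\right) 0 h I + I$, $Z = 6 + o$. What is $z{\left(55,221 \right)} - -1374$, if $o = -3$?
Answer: $1595$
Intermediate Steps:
$Z = 3$ ($Z = 6 - 3 = 3$)
$z{\left(h,I \right)} = I$ ($z{\left(h,I \right)} = \left(\frac{h + 0}{I + 3} + 3\right) 0 h I + I = \left(\frac{h}{3 + I} + 3\right) 0 h I + I = \left(3 + \frac{h}{3 + I}\right) 0 h I + I = 0 h I + I = 0 I + I = 0 + I = I$)
$z{\left(55,221 \right)} - -1374 = 221 - -1374 = 221 + 1374 = 1595$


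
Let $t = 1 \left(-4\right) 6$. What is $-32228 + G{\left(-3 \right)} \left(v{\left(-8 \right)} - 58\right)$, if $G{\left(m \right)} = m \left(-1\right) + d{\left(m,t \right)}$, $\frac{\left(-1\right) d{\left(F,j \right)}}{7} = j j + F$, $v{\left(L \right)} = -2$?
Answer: $208252$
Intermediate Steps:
$t = -24$ ($t = \left(-4\right) 6 = -24$)
$d{\left(F,j \right)} = - 7 F - 7 j^{2}$ ($d{\left(F,j \right)} = - 7 \left(j j + F\right) = - 7 \left(j^{2} + F\right) = - 7 \left(F + j^{2}\right) = - 7 F - 7 j^{2}$)
$G{\left(m \right)} = -4032 - 8 m$ ($G{\left(m \right)} = m \left(-1\right) - \left(4032 + 7 m\right) = - m - \left(4032 + 7 m\right) = -4032 - 8 m$)
$-32228 + G{\left(-3 \right)} \left(v{\left(-8 \right)} - 58\right) = -32228 + \left(-4032 - -24\right) \left(-2 - 58\right) = -32228 + \left(-4032 + 24\right) \left(-60\right) = -32228 - -240480 = -32228 + 240480 = 208252$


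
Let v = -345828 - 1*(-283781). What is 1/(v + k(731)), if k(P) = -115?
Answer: -1/62162 ≈ -1.6087e-5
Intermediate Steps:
v = -62047 (v = -345828 + 283781 = -62047)
1/(v + k(731)) = 1/(-62047 - 115) = 1/(-62162) = -1/62162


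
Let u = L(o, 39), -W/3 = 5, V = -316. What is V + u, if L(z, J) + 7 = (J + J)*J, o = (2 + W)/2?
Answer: 2719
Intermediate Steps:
W = -15 (W = -3*5 = -15)
o = -13/2 (o = (2 - 15)/2 = (½)*(-13) = -13/2 ≈ -6.5000)
L(z, J) = -7 + 2*J² (L(z, J) = -7 + (J + J)*J = -7 + (2*J)*J = -7 + 2*J²)
u = 3035 (u = -7 + 2*39² = -7 + 2*1521 = -7 + 3042 = 3035)
V + u = -316 + 3035 = 2719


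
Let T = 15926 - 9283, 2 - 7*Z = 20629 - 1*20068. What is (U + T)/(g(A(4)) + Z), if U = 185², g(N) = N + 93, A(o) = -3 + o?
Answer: 286076/99 ≈ 2889.7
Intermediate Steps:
g(N) = 93 + N
Z = -559/7 (Z = 2/7 - (20629 - 1*20068)/7 = 2/7 - (20629 - 20068)/7 = 2/7 - ⅐*561 = 2/7 - 561/7 = -559/7 ≈ -79.857)
U = 34225
T = 6643
(U + T)/(g(A(4)) + Z) = (34225 + 6643)/((93 + (-3 + 4)) - 559/7) = 40868/((93 + 1) - 559/7) = 40868/(94 - 559/7) = 40868/(99/7) = 40868*(7/99) = 286076/99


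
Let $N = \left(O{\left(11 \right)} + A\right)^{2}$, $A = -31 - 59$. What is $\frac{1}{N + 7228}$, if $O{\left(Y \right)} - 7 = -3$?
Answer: $\frac{1}{14624} \approx 6.8381 \cdot 10^{-5}$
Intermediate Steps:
$A = -90$ ($A = -31 - 59 = -90$)
$O{\left(Y \right)} = 4$ ($O{\left(Y \right)} = 7 - 3 = 4$)
$N = 7396$ ($N = \left(4 - 90\right)^{2} = \left(-86\right)^{2} = 7396$)
$\frac{1}{N + 7228} = \frac{1}{7396 + 7228} = \frac{1}{14624}$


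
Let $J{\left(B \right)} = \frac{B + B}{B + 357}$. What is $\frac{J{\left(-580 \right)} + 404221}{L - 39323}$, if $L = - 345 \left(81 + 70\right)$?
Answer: $- \frac{90142443}{20386214} \approx -4.4217$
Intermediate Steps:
$J{\left(B \right)} = \frac{2 B}{357 + B}$
$L = -52095$ ($L = \left(-345\right) 151 = -52095$)
$\frac{J{\left(-580 \right)} + 404221}{L - 39323} = \frac{2 \left(-580\right) \frac{1}{357 - 580} + 404221}{-52095 - 39323} = \frac{2 \left(-580\right) \frac{1}{-223} + 404221}{-91418} = \left(2 \left(-580\right) \left(- \frac{1}{223}\right) + 404221\right) \left(- \frac{1}{91418}\right) = \left(\frac{1160}{223} + 404221\right) \left(- \frac{1}{91418}\right) = \frac{90142443}{223} \left(- \frac{1}{91418}\right) = - \frac{90142443}{20386214}$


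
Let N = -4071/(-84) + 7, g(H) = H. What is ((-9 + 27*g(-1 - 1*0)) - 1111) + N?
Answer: -30563/28 ≈ -1091.5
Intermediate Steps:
N = 1553/28 (N = -4071*(-1)/84 + 7 = -69*(-59/84) + 7 = 1357/28 + 7 = 1553/28 ≈ 55.464)
((-9 + 27*g(-1 - 1*0)) - 1111) + N = ((-9 + 27*(-1 - 1*0)) - 1111) + 1553/28 = ((-9 + 27*(-1 + 0)) - 1111) + 1553/28 = ((-9 + 27*(-1)) - 1111) + 1553/28 = ((-9 - 27) - 1111) + 1553/28 = (-36 - 1111) + 1553/28 = -1147 + 1553/28 = -30563/28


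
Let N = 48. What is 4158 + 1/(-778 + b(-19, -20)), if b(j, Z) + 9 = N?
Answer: 3072761/739 ≈ 4158.0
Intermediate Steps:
b(j, Z) = 39 (b(j, Z) = -9 + 48 = 39)
4158 + 1/(-778 + b(-19, -20)) = 4158 + 1/(-778 + 39) = 4158 + 1/(-739) = 4158 - 1/739 = 3072761/739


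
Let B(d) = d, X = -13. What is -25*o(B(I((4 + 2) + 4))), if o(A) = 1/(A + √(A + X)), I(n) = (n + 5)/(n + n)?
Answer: -60/41 + 280*I/41 ≈ -1.4634 + 6.8293*I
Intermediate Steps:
I(n) = (5 + n)/(2*n) (I(n) = (5 + n)/((2*n)) = (5 + n)*(1/(2*n)) = (5 + n)/(2*n))
o(A) = 1/(A + √(-13 + A)) (o(A) = 1/(A + √(A - 13)) = 1/(A + √(-13 + A)))
-25*o(B(I((4 + 2) + 4))) = -25/((5 + ((4 + 2) + 4))/(2*((4 + 2) + 4)) + √(-13 + (5 + ((4 + 2) + 4))/(2*((4 + 2) + 4)))) = -25/((5 + (6 + 4))/(2*(6 + 4)) + √(-13 + (5 + (6 + 4))/(2*(6 + 4)))) = -25/((½)*(5 + 10)/10 + √(-13 + (½)*(5 + 10)/10)) = -25/((½)*(⅒)*15 + √(-13 + (½)*(⅒)*15)) = -25/(¾ + √(-13 + ¾)) = -25/(¾ + √(-49/4)) = -25*16*(¾ - 7*I/2)/205 = -80*(¾ - 7*I/2)/41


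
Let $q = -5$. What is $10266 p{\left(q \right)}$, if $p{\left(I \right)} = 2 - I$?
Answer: $71862$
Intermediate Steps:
$10266 p{\left(q \right)} = 10266 \left(2 - -5\right) = 10266 \left(2 + 5\right) = 10266 \cdot 7 = 71862$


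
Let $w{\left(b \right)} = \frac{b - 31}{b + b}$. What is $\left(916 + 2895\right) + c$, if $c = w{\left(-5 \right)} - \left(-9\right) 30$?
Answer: $\frac{20423}{5} \approx 4084.6$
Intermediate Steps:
$w{\left(b \right)} = \frac{-31 + b}{2 b}$
$c = \frac{1368}{5}$ ($c = \frac{-31 - 5}{2 \left(-5\right)} - \left(-9\right) 30 = \frac{1}{2} \left(- \frac{1}{5}\right) \left(-36\right) - -270 = \frac{18}{5} + 270 = \frac{1368}{5} \approx 273.6$)
$\left(916 + 2895\right) + c = \left(916 + 2895\right) + \frac{1368}{5} = 3811 + \frac{1368}{5} = \frac{20423}{5}$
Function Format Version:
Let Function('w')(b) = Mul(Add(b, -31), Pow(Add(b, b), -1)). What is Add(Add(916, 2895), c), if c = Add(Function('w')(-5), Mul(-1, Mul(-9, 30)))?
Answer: Rational(20423, 5) ≈ 4084.6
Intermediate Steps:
Function('w')(b) = Mul(Rational(1, 2), Pow(b, -1), Add(-31, b)) (Function('w')(b) = Mul(Add(-31, b), Pow(Mul(2, b), -1)) = Mul(Add(-31, b), Mul(Rational(1, 2), Pow(b, -1))) = Mul(Rational(1, 2), Pow(b, -1), Add(-31, b)))
c = Rational(1368, 5) (c = Add(Mul(Rational(1, 2), Pow(-5, -1), Add(-31, -5)), Mul(-1, Mul(-9, 30))) = Add(Mul(Rational(1, 2), Rational(-1, 5), -36), Mul(-1, -270)) = Add(Rational(18, 5), 270) = Rational(1368, 5) ≈ 273.60)
Add(Add(916, 2895), c) = Add(Add(916, 2895), Rational(1368, 5)) = Add(3811, Rational(1368, 5)) = Rational(20423, 5)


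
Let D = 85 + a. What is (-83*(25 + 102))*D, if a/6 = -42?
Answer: 1760347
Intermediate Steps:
a = -252 (a = 6*(-42) = -252)
D = -167 (D = 85 - 252 = -167)
(-83*(25 + 102))*D = -83*(25 + 102)*(-167) = -83*127*(-167) = -10541*(-167) = 1760347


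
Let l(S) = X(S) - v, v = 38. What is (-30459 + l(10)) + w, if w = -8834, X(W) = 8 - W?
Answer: -39333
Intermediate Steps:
l(S) = -30 - S (l(S) = (8 - S) - 1*38 = (8 - S) - 38 = -30 - S)
(-30459 + l(10)) + w = (-30459 + (-30 - 1*10)) - 8834 = (-30459 + (-30 - 10)) - 8834 = (-30459 - 40) - 8834 = -30499 - 8834 = -39333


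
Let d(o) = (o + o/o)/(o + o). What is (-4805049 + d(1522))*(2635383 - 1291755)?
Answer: -4913166453898131/761 ≈ -6.4562e+12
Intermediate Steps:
d(o) = (1 + o)/(2*o) (d(o) = (o + 1)/((2*o)) = (1 + o)*(1/(2*o)) = (1 + o)/(2*o))
(-4805049 + d(1522))*(2635383 - 1291755) = (-4805049 + (½)*(1 + 1522)/1522)*(2635383 - 1291755) = (-4805049 + (½)*(1/1522)*1523)*1343628 = (-4805049 + 1523/3044)*1343628 = -14626567633/3044*1343628 = -4913166453898131/761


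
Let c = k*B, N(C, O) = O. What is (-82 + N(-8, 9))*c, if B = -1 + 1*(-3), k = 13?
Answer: 3796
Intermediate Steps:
B = -4 (B = -1 - 3 = -4)
c = -52 (c = 13*(-4) = -52)
(-82 + N(-8, 9))*c = (-82 + 9)*(-52) = -73*(-52) = 3796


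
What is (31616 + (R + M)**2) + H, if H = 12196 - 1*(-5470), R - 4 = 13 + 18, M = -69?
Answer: 50438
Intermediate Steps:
R = 35 (R = 4 + (13 + 18) = 4 + 31 = 35)
H = 17666 (H = 12196 + 5470 = 17666)
(31616 + (R + M)**2) + H = (31616 + (35 - 69)**2) + 17666 = (31616 + (-34)**2) + 17666 = (31616 + 1156) + 17666 = 32772 + 17666 = 50438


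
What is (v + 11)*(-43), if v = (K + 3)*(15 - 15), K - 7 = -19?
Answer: -473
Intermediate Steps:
K = -12 (K = 7 - 19 = -12)
v = 0 (v = (-12 + 3)*(15 - 15) = -9*0 = 0)
(v + 11)*(-43) = (0 + 11)*(-43) = 11*(-43) = -473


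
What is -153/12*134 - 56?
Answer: -3529/2 ≈ -1764.5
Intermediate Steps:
-153/12*134 - 56 = -153*1/12*134 - 56 = -51/4*134 - 56 = -3417/2 - 56 = -3529/2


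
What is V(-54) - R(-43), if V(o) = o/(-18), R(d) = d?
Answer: 46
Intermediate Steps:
V(o) = -o/18 (V(o) = o*(-1/18) = -o/18)
V(-54) - R(-43) = -1/18*(-54) - 1*(-43) = 3 + 43 = 46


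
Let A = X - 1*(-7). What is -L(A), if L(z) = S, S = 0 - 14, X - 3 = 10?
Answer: 14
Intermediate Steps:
X = 13 (X = 3 + 10 = 13)
A = 20 (A = 13 - 1*(-7) = 13 + 7 = 20)
S = -14
L(z) = -14
-L(A) = -1*(-14) = 14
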